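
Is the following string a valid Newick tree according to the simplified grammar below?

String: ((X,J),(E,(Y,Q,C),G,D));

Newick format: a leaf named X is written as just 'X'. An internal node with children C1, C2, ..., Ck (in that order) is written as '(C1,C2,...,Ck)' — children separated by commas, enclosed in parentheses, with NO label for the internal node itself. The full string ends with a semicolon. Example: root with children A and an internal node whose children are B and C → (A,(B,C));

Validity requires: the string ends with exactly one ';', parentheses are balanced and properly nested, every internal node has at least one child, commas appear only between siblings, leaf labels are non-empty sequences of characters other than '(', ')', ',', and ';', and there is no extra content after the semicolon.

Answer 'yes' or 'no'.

Input: ((X,J),(E,(Y,Q,C),G,D));
Paren balance: 4 '(' vs 4 ')' OK
Ends with single ';': True
Full parse: OK
Valid: True

Answer: yes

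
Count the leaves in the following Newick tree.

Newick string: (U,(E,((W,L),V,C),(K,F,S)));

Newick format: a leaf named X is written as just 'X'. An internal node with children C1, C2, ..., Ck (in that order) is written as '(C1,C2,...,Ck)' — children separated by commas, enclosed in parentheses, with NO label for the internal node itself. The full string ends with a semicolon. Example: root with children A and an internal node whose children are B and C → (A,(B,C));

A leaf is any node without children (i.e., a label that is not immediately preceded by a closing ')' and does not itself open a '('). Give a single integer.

Newick: (U,(E,((W,L),V,C),(K,F,S)));
Scan left-to-right; a leaf is any maximal label run not followed by '(':
  pos 1: leaf 'U' → count = 1
  pos 4: leaf 'E' → count = 2
  pos 8: leaf 'W' → count = 3
  pos 10: leaf 'L' → count = 4
  pos 13: leaf 'V' → count = 5
  pos 15: leaf 'C' → count = 6
  pos 19: leaf 'K' → count = 7
  pos 21: leaf 'F' → count = 8
  pos 23: leaf 'S' → count = 9
Total leaves: 9

Answer: 9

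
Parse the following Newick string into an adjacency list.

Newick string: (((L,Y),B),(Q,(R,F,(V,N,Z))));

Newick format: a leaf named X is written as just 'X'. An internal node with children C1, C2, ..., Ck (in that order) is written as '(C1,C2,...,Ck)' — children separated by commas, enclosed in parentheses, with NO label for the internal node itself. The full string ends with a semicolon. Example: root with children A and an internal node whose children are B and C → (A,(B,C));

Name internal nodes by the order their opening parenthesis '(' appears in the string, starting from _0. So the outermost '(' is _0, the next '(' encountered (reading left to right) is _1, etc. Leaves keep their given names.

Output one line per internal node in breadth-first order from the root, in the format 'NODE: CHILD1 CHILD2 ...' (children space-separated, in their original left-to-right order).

Answer: _0: _1 _3
_1: _2 B
_3: Q _4
_2: L Y
_4: R F _5
_5: V N Z

Derivation:
Input: (((L,Y),B),(Q,(R,F,(V,N,Z))));
Scanning left-to-right, naming '(' by encounter order:
  pos 0: '(' -> open internal node _0 (depth 1)
  pos 1: '(' -> open internal node _1 (depth 2)
  pos 2: '(' -> open internal node _2 (depth 3)
  pos 6: ')' -> close internal node _2 (now at depth 2)
  pos 9: ')' -> close internal node _1 (now at depth 1)
  pos 11: '(' -> open internal node _3 (depth 2)
  pos 14: '(' -> open internal node _4 (depth 3)
  pos 19: '(' -> open internal node _5 (depth 4)
  pos 25: ')' -> close internal node _5 (now at depth 3)
  pos 26: ')' -> close internal node _4 (now at depth 2)
  pos 27: ')' -> close internal node _3 (now at depth 1)
  pos 28: ')' -> close internal node _0 (now at depth 0)
Total internal nodes: 6
BFS adjacency from root:
  _0: _1 _3
  _1: _2 B
  _3: Q _4
  _2: L Y
  _4: R F _5
  _5: V N Z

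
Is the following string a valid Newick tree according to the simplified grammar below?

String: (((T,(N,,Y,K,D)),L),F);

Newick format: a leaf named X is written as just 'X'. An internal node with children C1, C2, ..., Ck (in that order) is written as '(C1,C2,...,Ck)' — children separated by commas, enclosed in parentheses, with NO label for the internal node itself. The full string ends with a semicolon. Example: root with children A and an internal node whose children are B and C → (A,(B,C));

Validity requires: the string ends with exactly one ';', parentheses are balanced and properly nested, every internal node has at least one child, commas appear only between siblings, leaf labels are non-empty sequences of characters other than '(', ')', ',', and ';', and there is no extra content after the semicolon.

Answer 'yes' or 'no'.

Input: (((T,(N,,Y,K,D)),L),F);
Paren balance: 4 '(' vs 4 ')' OK
Ends with single ';': True
Full parse: FAILS (empty leaf label at pos 8)
Valid: False

Answer: no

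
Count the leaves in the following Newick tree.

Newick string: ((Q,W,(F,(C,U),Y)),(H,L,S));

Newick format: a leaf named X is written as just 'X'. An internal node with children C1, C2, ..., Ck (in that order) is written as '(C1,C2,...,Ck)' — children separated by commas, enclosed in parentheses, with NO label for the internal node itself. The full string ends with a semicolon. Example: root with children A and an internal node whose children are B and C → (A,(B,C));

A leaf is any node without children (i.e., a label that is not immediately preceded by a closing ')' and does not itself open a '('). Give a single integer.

Newick: ((Q,W,(F,(C,U),Y)),(H,L,S));
Scan left-to-right; a leaf is any maximal label run not followed by '(':
  pos 2: leaf 'Q' → count = 1
  pos 4: leaf 'W' → count = 2
  pos 7: leaf 'F' → count = 3
  pos 10: leaf 'C' → count = 4
  pos 12: leaf 'U' → count = 5
  pos 15: leaf 'Y' → count = 6
  pos 20: leaf 'H' → count = 7
  pos 22: leaf 'L' → count = 8
  pos 24: leaf 'S' → count = 9
Total leaves: 9

Answer: 9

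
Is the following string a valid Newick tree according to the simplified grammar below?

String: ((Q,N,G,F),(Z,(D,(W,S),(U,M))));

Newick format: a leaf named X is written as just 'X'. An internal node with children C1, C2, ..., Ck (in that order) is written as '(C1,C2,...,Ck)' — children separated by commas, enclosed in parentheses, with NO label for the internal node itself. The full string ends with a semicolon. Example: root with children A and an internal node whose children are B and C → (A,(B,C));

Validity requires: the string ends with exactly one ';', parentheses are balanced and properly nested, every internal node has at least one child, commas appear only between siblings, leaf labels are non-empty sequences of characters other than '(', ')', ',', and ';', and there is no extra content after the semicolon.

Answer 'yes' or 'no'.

Answer: yes

Derivation:
Input: ((Q,N,G,F),(Z,(D,(W,S),(U,M))));
Paren balance: 6 '(' vs 6 ')' OK
Ends with single ';': True
Full parse: OK
Valid: True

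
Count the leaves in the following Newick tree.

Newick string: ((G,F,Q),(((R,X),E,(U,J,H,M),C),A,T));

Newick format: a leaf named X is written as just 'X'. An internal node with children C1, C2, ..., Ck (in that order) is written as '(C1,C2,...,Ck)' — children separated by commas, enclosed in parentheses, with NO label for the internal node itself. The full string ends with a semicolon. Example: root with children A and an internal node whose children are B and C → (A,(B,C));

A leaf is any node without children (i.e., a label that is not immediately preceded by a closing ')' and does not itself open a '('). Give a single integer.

Newick: ((G,F,Q),(((R,X),E,(U,J,H,M),C),A,T));
Scan left-to-right; a leaf is any maximal label run not followed by '(':
  pos 2: leaf 'G' → count = 1
  pos 4: leaf 'F' → count = 2
  pos 6: leaf 'Q' → count = 3
  pos 12: leaf 'R' → count = 4
  pos 14: leaf 'X' → count = 5
  pos 17: leaf 'E' → count = 6
  pos 20: leaf 'U' → count = 7
  pos 22: leaf 'J' → count = 8
  pos 24: leaf 'H' → count = 9
  pos 26: leaf 'M' → count = 10
  pos 29: leaf 'C' → count = 11
  pos 32: leaf 'A' → count = 12
  pos 34: leaf 'T' → count = 13
Total leaves: 13

Answer: 13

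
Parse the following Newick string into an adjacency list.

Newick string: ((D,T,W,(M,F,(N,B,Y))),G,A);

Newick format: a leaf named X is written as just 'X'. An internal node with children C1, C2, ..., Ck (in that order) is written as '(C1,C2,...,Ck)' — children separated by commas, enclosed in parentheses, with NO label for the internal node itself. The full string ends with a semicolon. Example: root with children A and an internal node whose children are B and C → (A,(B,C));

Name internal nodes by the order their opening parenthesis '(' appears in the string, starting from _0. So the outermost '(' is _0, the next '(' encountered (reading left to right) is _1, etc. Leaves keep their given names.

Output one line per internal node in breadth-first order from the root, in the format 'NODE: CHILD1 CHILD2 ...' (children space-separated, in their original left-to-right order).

Answer: _0: _1 G A
_1: D T W _2
_2: M F _3
_3: N B Y

Derivation:
Input: ((D,T,W,(M,F,(N,B,Y))),G,A);
Scanning left-to-right, naming '(' by encounter order:
  pos 0: '(' -> open internal node _0 (depth 1)
  pos 1: '(' -> open internal node _1 (depth 2)
  pos 8: '(' -> open internal node _2 (depth 3)
  pos 13: '(' -> open internal node _3 (depth 4)
  pos 19: ')' -> close internal node _3 (now at depth 3)
  pos 20: ')' -> close internal node _2 (now at depth 2)
  pos 21: ')' -> close internal node _1 (now at depth 1)
  pos 26: ')' -> close internal node _0 (now at depth 0)
Total internal nodes: 4
BFS adjacency from root:
  _0: _1 G A
  _1: D T W _2
  _2: M F _3
  _3: N B Y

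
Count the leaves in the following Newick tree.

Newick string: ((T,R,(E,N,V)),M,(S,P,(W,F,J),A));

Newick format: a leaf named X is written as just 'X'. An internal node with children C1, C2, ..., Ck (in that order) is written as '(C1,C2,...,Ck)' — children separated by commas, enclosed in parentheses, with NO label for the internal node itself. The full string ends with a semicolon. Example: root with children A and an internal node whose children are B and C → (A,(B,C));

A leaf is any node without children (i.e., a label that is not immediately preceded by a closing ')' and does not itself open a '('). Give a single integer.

Newick: ((T,R,(E,N,V)),M,(S,P,(W,F,J),A));
Scan left-to-right; a leaf is any maximal label run not followed by '(':
  pos 2: leaf 'T' → count = 1
  pos 4: leaf 'R' → count = 2
  pos 7: leaf 'E' → count = 3
  pos 9: leaf 'N' → count = 4
  pos 11: leaf 'V' → count = 5
  pos 15: leaf 'M' → count = 6
  pos 18: leaf 'S' → count = 7
  pos 20: leaf 'P' → count = 8
  pos 23: leaf 'W' → count = 9
  pos 25: leaf 'F' → count = 10
  pos 27: leaf 'J' → count = 11
  pos 30: leaf 'A' → count = 12
Total leaves: 12

Answer: 12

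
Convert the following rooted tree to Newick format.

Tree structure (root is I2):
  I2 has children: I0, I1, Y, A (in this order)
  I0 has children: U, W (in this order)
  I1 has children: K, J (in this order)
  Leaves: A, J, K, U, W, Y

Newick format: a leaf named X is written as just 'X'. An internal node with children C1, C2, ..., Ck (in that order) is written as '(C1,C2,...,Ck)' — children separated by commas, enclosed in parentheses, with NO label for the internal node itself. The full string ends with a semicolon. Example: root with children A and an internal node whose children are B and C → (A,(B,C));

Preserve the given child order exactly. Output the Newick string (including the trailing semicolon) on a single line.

Answer: ((U,W),(K,J),Y,A);

Derivation:
internal I2 with children ['I0', 'I1', 'Y', 'A']
  internal I0 with children ['U', 'W']
    leaf 'U' → 'U'
    leaf 'W' → 'W'
  → '(U,W)'
  internal I1 with children ['K', 'J']
    leaf 'K' → 'K'
    leaf 'J' → 'J'
  → '(K,J)'
  leaf 'Y' → 'Y'
  leaf 'A' → 'A'
→ '((U,W),(K,J),Y,A)'
Final: ((U,W),(K,J),Y,A);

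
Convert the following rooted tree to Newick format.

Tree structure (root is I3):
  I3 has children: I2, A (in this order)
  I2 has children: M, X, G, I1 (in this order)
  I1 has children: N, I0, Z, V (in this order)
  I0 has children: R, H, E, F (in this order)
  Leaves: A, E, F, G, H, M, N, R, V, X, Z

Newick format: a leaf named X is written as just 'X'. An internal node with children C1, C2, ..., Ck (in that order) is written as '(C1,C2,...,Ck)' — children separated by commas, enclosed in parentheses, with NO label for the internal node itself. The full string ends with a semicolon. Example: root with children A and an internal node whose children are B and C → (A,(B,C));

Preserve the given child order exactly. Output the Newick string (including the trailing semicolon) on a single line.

internal I3 with children ['I2', 'A']
  internal I2 with children ['M', 'X', 'G', 'I1']
    leaf 'M' → 'M'
    leaf 'X' → 'X'
    leaf 'G' → 'G'
    internal I1 with children ['N', 'I0', 'Z', 'V']
      leaf 'N' → 'N'
      internal I0 with children ['R', 'H', 'E', 'F']
        leaf 'R' → 'R'
        leaf 'H' → 'H'
        leaf 'E' → 'E'
        leaf 'F' → 'F'
      → '(R,H,E,F)'
      leaf 'Z' → 'Z'
      leaf 'V' → 'V'
    → '(N,(R,H,E,F),Z,V)'
  → '(M,X,G,(N,(R,H,E,F),Z,V))'
  leaf 'A' → 'A'
→ '((M,X,G,(N,(R,H,E,F),Z,V)),A)'
Final: ((M,X,G,(N,(R,H,E,F),Z,V)),A);

Answer: ((M,X,G,(N,(R,H,E,F),Z,V)),A);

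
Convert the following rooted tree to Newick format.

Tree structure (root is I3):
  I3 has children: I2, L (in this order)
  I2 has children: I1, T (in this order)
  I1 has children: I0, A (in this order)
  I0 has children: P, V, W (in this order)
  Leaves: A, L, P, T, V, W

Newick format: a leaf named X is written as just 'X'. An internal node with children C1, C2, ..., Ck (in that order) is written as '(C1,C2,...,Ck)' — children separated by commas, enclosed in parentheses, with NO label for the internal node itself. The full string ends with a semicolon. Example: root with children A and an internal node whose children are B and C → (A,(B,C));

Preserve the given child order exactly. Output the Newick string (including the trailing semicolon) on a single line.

internal I3 with children ['I2', 'L']
  internal I2 with children ['I1', 'T']
    internal I1 with children ['I0', 'A']
      internal I0 with children ['P', 'V', 'W']
        leaf 'P' → 'P'
        leaf 'V' → 'V'
        leaf 'W' → 'W'
      → '(P,V,W)'
      leaf 'A' → 'A'
    → '((P,V,W),A)'
    leaf 'T' → 'T'
  → '(((P,V,W),A),T)'
  leaf 'L' → 'L'
→ '((((P,V,W),A),T),L)'
Final: ((((P,V,W),A),T),L);

Answer: ((((P,V,W),A),T),L);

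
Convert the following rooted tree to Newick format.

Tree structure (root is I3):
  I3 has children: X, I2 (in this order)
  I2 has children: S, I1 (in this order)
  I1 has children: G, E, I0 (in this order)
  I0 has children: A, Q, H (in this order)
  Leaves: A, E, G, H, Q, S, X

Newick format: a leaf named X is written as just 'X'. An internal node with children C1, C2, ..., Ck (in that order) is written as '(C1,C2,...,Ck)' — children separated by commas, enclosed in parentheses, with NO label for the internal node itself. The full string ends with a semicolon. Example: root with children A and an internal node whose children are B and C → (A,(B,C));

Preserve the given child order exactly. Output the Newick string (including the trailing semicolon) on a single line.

Answer: (X,(S,(G,E,(A,Q,H))));

Derivation:
internal I3 with children ['X', 'I2']
  leaf 'X' → 'X'
  internal I2 with children ['S', 'I1']
    leaf 'S' → 'S'
    internal I1 with children ['G', 'E', 'I0']
      leaf 'G' → 'G'
      leaf 'E' → 'E'
      internal I0 with children ['A', 'Q', 'H']
        leaf 'A' → 'A'
        leaf 'Q' → 'Q'
        leaf 'H' → 'H'
      → '(A,Q,H)'
    → '(G,E,(A,Q,H))'
  → '(S,(G,E,(A,Q,H)))'
→ '(X,(S,(G,E,(A,Q,H))))'
Final: (X,(S,(G,E,(A,Q,H))));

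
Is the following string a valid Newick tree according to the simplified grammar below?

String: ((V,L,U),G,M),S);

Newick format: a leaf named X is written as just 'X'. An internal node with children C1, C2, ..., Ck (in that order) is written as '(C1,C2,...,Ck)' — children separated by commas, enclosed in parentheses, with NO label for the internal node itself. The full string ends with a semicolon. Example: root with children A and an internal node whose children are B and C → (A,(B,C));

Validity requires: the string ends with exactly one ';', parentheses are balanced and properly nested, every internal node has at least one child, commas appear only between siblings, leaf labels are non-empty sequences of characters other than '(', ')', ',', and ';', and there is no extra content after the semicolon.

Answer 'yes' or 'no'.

Input: ((V,L,U),G,M),S);
Paren balance: 2 '(' vs 3 ')' MISMATCH
Ends with single ';': True
Full parse: FAILS (extra content after tree at pos 13)
Valid: False

Answer: no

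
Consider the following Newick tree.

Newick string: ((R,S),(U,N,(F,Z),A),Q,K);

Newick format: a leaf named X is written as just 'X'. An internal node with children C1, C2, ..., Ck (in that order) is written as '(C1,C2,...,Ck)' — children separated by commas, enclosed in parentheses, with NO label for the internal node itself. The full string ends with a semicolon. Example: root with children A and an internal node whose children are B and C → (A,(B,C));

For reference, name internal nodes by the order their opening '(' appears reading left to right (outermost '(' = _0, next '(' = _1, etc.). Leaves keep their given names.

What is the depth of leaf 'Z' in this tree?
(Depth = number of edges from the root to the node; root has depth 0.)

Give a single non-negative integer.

Newick: ((R,S),(U,N,(F,Z),A),Q,K);
Naming internals by '(' encounter order: outermost '(' = _0, next = _1, ...
Query node: Z
Path from root: _0 -> _2 -> _3 -> Z
Depth of Z: 3 (number of edges from root)

Answer: 3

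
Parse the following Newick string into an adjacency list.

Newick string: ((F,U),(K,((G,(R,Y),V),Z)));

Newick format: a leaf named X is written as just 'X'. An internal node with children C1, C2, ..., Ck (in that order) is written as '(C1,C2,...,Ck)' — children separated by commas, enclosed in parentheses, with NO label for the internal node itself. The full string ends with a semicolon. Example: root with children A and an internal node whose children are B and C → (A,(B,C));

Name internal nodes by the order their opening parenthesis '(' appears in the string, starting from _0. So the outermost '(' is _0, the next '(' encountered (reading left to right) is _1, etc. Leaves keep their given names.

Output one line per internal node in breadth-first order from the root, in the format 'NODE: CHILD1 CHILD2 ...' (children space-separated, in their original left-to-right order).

Input: ((F,U),(K,((G,(R,Y),V),Z)));
Scanning left-to-right, naming '(' by encounter order:
  pos 0: '(' -> open internal node _0 (depth 1)
  pos 1: '(' -> open internal node _1 (depth 2)
  pos 5: ')' -> close internal node _1 (now at depth 1)
  pos 7: '(' -> open internal node _2 (depth 2)
  pos 10: '(' -> open internal node _3 (depth 3)
  pos 11: '(' -> open internal node _4 (depth 4)
  pos 14: '(' -> open internal node _5 (depth 5)
  pos 18: ')' -> close internal node _5 (now at depth 4)
  pos 21: ')' -> close internal node _4 (now at depth 3)
  pos 24: ')' -> close internal node _3 (now at depth 2)
  pos 25: ')' -> close internal node _2 (now at depth 1)
  pos 26: ')' -> close internal node _0 (now at depth 0)
Total internal nodes: 6
BFS adjacency from root:
  _0: _1 _2
  _1: F U
  _2: K _3
  _3: _4 Z
  _4: G _5 V
  _5: R Y

Answer: _0: _1 _2
_1: F U
_2: K _3
_3: _4 Z
_4: G _5 V
_5: R Y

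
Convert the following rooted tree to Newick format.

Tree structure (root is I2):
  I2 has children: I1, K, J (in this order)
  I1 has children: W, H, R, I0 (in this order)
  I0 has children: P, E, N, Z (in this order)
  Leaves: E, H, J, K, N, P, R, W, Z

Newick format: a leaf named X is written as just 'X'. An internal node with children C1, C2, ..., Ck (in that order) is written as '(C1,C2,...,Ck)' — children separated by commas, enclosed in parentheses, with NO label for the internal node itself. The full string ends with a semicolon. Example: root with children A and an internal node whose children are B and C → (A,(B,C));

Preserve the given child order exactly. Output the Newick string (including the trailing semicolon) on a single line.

internal I2 with children ['I1', 'K', 'J']
  internal I1 with children ['W', 'H', 'R', 'I0']
    leaf 'W' → 'W'
    leaf 'H' → 'H'
    leaf 'R' → 'R'
    internal I0 with children ['P', 'E', 'N', 'Z']
      leaf 'P' → 'P'
      leaf 'E' → 'E'
      leaf 'N' → 'N'
      leaf 'Z' → 'Z'
    → '(P,E,N,Z)'
  → '(W,H,R,(P,E,N,Z))'
  leaf 'K' → 'K'
  leaf 'J' → 'J'
→ '((W,H,R,(P,E,N,Z)),K,J)'
Final: ((W,H,R,(P,E,N,Z)),K,J);

Answer: ((W,H,R,(P,E,N,Z)),K,J);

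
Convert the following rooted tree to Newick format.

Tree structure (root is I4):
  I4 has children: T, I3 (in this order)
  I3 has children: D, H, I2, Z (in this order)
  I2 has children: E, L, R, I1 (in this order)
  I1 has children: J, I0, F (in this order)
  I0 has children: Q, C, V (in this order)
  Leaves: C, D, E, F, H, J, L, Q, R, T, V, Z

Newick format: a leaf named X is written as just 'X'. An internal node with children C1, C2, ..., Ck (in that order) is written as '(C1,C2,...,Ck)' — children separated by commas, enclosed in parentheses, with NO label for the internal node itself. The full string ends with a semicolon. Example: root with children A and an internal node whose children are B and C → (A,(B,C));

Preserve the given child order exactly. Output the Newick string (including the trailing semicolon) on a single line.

internal I4 with children ['T', 'I3']
  leaf 'T' → 'T'
  internal I3 with children ['D', 'H', 'I2', 'Z']
    leaf 'D' → 'D'
    leaf 'H' → 'H'
    internal I2 with children ['E', 'L', 'R', 'I1']
      leaf 'E' → 'E'
      leaf 'L' → 'L'
      leaf 'R' → 'R'
      internal I1 with children ['J', 'I0', 'F']
        leaf 'J' → 'J'
        internal I0 with children ['Q', 'C', 'V']
          leaf 'Q' → 'Q'
          leaf 'C' → 'C'
          leaf 'V' → 'V'
        → '(Q,C,V)'
        leaf 'F' → 'F'
      → '(J,(Q,C,V),F)'
    → '(E,L,R,(J,(Q,C,V),F))'
    leaf 'Z' → 'Z'
  → '(D,H,(E,L,R,(J,(Q,C,V),F)),Z)'
→ '(T,(D,H,(E,L,R,(J,(Q,C,V),F)),Z))'
Final: (T,(D,H,(E,L,R,(J,(Q,C,V),F)),Z));

Answer: (T,(D,H,(E,L,R,(J,(Q,C,V),F)),Z));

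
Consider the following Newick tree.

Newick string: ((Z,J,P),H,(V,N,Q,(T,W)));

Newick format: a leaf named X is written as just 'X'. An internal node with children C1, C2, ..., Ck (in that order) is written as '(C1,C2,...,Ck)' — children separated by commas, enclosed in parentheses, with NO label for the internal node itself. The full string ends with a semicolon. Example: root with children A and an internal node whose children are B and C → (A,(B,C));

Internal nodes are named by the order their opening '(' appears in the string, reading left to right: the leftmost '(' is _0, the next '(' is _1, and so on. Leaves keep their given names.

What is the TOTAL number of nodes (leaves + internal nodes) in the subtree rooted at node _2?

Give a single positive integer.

Newick: ((Z,J,P),H,(V,N,Q,(T,W)));
Locate _2: it is the '(' at position 11 (the 3rd '(' reading left to right).
Query: subtree rooted at _2
_2: subtree_size = 1 + 6
  V: subtree_size = 1 + 0
  N: subtree_size = 1 + 0
  Q: subtree_size = 1 + 0
  _3: subtree_size = 1 + 2
    T: subtree_size = 1 + 0
    W: subtree_size = 1 + 0
Total subtree size of _2: 7

Answer: 7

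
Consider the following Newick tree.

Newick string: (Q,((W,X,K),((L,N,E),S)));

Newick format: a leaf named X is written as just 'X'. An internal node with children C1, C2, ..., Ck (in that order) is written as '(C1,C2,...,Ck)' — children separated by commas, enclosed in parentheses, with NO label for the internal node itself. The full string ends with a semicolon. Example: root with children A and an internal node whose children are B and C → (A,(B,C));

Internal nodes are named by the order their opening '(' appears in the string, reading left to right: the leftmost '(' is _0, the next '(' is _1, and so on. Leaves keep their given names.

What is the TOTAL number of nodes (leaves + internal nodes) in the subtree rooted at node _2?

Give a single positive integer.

Answer: 4

Derivation:
Newick: (Q,((W,X,K),((L,N,E),S)));
Locate _2: it is the '(' at position 4 (the 3rd '(' reading left to right).
Query: subtree rooted at _2
_2: subtree_size = 1 + 3
  W: subtree_size = 1 + 0
  X: subtree_size = 1 + 0
  K: subtree_size = 1 + 0
Total subtree size of _2: 4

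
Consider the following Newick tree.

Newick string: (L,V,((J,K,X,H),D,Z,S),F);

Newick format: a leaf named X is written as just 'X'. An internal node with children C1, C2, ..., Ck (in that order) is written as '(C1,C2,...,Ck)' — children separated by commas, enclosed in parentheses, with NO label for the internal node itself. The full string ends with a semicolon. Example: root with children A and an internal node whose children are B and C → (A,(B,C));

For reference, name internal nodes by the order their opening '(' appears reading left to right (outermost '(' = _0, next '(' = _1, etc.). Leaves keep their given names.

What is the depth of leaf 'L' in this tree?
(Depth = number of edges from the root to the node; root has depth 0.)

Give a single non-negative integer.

Answer: 1

Derivation:
Newick: (L,V,((J,K,X,H),D,Z,S),F);
Naming internals by '(' encounter order: outermost '(' = _0, next = _1, ...
Query node: L
Path from root: _0 -> L
Depth of L: 1 (number of edges from root)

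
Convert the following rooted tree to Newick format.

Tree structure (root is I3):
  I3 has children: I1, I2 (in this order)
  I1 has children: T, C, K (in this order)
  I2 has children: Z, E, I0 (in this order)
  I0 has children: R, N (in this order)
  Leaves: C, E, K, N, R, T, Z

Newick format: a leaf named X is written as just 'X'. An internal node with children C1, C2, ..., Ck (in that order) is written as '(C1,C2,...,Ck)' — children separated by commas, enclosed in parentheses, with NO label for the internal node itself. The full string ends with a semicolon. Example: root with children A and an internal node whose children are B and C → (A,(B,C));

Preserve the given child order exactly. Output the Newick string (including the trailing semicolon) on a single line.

Answer: ((T,C,K),(Z,E,(R,N)));

Derivation:
internal I3 with children ['I1', 'I2']
  internal I1 with children ['T', 'C', 'K']
    leaf 'T' → 'T'
    leaf 'C' → 'C'
    leaf 'K' → 'K'
  → '(T,C,K)'
  internal I2 with children ['Z', 'E', 'I0']
    leaf 'Z' → 'Z'
    leaf 'E' → 'E'
    internal I0 with children ['R', 'N']
      leaf 'R' → 'R'
      leaf 'N' → 'N'
    → '(R,N)'
  → '(Z,E,(R,N))'
→ '((T,C,K),(Z,E,(R,N)))'
Final: ((T,C,K),(Z,E,(R,N)));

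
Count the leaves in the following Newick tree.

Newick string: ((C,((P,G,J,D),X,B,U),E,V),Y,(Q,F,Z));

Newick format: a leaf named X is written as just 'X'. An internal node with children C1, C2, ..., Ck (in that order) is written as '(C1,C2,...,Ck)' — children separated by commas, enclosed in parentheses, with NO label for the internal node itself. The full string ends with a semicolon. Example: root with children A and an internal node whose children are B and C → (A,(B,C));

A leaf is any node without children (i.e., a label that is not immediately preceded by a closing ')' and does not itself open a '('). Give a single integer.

Newick: ((C,((P,G,J,D),X,B,U),E,V),Y,(Q,F,Z));
Scan left-to-right; a leaf is any maximal label run not followed by '(':
  pos 2: leaf 'C' → count = 1
  pos 6: leaf 'P' → count = 2
  pos 8: leaf 'G' → count = 3
  pos 10: leaf 'J' → count = 4
  pos 12: leaf 'D' → count = 5
  pos 15: leaf 'X' → count = 6
  pos 17: leaf 'B' → count = 7
  pos 19: leaf 'U' → count = 8
  pos 22: leaf 'E' → count = 9
  pos 24: leaf 'V' → count = 10
  pos 27: leaf 'Y' → count = 11
  pos 30: leaf 'Q' → count = 12
  pos 32: leaf 'F' → count = 13
  pos 34: leaf 'Z' → count = 14
Total leaves: 14

Answer: 14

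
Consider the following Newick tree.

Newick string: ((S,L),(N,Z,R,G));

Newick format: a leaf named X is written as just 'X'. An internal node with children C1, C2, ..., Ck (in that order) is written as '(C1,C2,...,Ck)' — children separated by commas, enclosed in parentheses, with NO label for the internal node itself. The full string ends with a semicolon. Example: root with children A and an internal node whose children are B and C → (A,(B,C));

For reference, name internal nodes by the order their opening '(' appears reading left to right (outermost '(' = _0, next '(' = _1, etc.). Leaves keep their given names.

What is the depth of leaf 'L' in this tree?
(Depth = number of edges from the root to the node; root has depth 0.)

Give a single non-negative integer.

Newick: ((S,L),(N,Z,R,G));
Naming internals by '(' encounter order: outermost '(' = _0, next = _1, ...
Query node: L
Path from root: _0 -> _1 -> L
Depth of L: 2 (number of edges from root)

Answer: 2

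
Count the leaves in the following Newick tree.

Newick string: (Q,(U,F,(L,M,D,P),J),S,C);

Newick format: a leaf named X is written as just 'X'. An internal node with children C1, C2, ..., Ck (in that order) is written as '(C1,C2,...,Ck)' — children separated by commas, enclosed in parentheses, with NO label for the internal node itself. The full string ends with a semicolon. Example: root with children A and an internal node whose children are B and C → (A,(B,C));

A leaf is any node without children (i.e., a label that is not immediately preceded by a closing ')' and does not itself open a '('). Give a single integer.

Answer: 10

Derivation:
Newick: (Q,(U,F,(L,M,D,P),J),S,C);
Scan left-to-right; a leaf is any maximal label run not followed by '(':
  pos 1: leaf 'Q' → count = 1
  pos 4: leaf 'U' → count = 2
  pos 6: leaf 'F' → count = 3
  pos 9: leaf 'L' → count = 4
  pos 11: leaf 'M' → count = 5
  pos 13: leaf 'D' → count = 6
  pos 15: leaf 'P' → count = 7
  pos 18: leaf 'J' → count = 8
  pos 21: leaf 'S' → count = 9
  pos 23: leaf 'C' → count = 10
Total leaves: 10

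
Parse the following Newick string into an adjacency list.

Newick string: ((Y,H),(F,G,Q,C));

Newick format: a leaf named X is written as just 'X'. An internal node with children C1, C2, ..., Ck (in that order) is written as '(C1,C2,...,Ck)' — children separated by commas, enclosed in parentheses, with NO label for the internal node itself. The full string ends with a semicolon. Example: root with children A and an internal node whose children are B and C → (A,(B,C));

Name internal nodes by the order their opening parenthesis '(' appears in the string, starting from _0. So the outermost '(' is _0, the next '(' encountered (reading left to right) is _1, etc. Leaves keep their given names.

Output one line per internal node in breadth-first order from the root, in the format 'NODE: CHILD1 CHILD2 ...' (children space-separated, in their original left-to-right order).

Answer: _0: _1 _2
_1: Y H
_2: F G Q C

Derivation:
Input: ((Y,H),(F,G,Q,C));
Scanning left-to-right, naming '(' by encounter order:
  pos 0: '(' -> open internal node _0 (depth 1)
  pos 1: '(' -> open internal node _1 (depth 2)
  pos 5: ')' -> close internal node _1 (now at depth 1)
  pos 7: '(' -> open internal node _2 (depth 2)
  pos 15: ')' -> close internal node _2 (now at depth 1)
  pos 16: ')' -> close internal node _0 (now at depth 0)
Total internal nodes: 3
BFS adjacency from root:
  _0: _1 _2
  _1: Y H
  _2: F G Q C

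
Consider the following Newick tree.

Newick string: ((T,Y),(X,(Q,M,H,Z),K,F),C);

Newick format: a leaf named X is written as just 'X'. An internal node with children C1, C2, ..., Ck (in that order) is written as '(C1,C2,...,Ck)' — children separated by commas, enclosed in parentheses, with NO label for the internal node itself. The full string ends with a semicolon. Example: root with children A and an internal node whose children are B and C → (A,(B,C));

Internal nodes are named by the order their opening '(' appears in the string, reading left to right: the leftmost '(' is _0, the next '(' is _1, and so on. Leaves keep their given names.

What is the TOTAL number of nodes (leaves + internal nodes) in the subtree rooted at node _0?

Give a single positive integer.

Newick: ((T,Y),(X,(Q,M,H,Z),K,F),C);
Locate _0: it is the '(' at position 0 (the 1st '(' reading left to right).
Query: subtree rooted at _0
_0: subtree_size = 1 + 13
  _1: subtree_size = 1 + 2
    T: subtree_size = 1 + 0
    Y: subtree_size = 1 + 0
  _2: subtree_size = 1 + 8
    X: subtree_size = 1 + 0
    _3: subtree_size = 1 + 4
      Q: subtree_size = 1 + 0
      M: subtree_size = 1 + 0
      H: subtree_size = 1 + 0
      Z: subtree_size = 1 + 0
    K: subtree_size = 1 + 0
    F: subtree_size = 1 + 0
  C: subtree_size = 1 + 0
Total subtree size of _0: 14

Answer: 14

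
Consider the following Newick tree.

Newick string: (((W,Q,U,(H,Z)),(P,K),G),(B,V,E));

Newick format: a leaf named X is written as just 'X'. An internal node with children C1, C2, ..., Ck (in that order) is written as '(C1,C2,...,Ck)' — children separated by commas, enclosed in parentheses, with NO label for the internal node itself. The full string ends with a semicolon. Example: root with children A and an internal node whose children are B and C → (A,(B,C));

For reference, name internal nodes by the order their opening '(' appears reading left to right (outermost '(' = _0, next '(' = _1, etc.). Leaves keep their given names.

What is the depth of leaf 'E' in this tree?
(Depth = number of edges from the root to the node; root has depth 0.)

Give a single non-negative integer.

Answer: 2

Derivation:
Newick: (((W,Q,U,(H,Z)),(P,K),G),(B,V,E));
Naming internals by '(' encounter order: outermost '(' = _0, next = _1, ...
Query node: E
Path from root: _0 -> _5 -> E
Depth of E: 2 (number of edges from root)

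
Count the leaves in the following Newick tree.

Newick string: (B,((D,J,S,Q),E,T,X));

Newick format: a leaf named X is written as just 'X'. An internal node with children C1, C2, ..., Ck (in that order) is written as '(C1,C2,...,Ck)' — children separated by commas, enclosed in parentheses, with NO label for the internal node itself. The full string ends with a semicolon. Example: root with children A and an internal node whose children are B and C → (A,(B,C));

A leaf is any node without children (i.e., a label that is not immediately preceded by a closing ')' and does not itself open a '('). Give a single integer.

Answer: 8

Derivation:
Newick: (B,((D,J,S,Q),E,T,X));
Scan left-to-right; a leaf is any maximal label run not followed by '(':
  pos 1: leaf 'B' → count = 1
  pos 5: leaf 'D' → count = 2
  pos 7: leaf 'J' → count = 3
  pos 9: leaf 'S' → count = 4
  pos 11: leaf 'Q' → count = 5
  pos 14: leaf 'E' → count = 6
  pos 16: leaf 'T' → count = 7
  pos 18: leaf 'X' → count = 8
Total leaves: 8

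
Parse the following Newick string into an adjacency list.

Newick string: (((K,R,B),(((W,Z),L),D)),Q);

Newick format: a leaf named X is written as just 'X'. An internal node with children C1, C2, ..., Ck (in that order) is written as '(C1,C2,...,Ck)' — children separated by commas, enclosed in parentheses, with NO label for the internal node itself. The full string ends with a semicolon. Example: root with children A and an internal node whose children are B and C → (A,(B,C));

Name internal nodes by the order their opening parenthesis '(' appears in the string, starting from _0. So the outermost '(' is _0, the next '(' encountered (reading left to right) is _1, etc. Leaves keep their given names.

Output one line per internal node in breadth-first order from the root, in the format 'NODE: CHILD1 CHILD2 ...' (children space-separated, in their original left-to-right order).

Input: (((K,R,B),(((W,Z),L),D)),Q);
Scanning left-to-right, naming '(' by encounter order:
  pos 0: '(' -> open internal node _0 (depth 1)
  pos 1: '(' -> open internal node _1 (depth 2)
  pos 2: '(' -> open internal node _2 (depth 3)
  pos 8: ')' -> close internal node _2 (now at depth 2)
  pos 10: '(' -> open internal node _3 (depth 3)
  pos 11: '(' -> open internal node _4 (depth 4)
  pos 12: '(' -> open internal node _5 (depth 5)
  pos 16: ')' -> close internal node _5 (now at depth 4)
  pos 19: ')' -> close internal node _4 (now at depth 3)
  pos 22: ')' -> close internal node _3 (now at depth 2)
  pos 23: ')' -> close internal node _1 (now at depth 1)
  pos 26: ')' -> close internal node _0 (now at depth 0)
Total internal nodes: 6
BFS adjacency from root:
  _0: _1 Q
  _1: _2 _3
  _2: K R B
  _3: _4 D
  _4: _5 L
  _5: W Z

Answer: _0: _1 Q
_1: _2 _3
_2: K R B
_3: _4 D
_4: _5 L
_5: W Z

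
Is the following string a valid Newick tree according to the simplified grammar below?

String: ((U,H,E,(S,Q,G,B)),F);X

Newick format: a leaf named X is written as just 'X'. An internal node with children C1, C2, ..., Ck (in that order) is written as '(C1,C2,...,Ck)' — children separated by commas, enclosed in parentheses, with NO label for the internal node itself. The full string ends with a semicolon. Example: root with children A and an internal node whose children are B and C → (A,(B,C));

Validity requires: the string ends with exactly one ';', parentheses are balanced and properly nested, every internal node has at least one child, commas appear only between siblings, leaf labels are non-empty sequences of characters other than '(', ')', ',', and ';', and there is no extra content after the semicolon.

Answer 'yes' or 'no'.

Input: ((U,H,E,(S,Q,G,B)),F);X
Paren balance: 3 '(' vs 3 ')' OK
Ends with single ';': False
Full parse: FAILS (must end with ;)
Valid: False

Answer: no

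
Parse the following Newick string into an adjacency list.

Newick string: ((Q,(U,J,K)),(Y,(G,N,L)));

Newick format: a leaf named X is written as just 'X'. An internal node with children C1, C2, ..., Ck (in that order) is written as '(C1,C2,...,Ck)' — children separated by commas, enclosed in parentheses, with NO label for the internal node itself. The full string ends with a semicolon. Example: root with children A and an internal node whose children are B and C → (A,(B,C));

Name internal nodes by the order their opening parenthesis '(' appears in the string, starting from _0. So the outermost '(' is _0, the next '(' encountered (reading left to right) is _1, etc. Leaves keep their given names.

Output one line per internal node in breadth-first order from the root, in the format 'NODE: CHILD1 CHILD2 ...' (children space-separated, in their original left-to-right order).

Answer: _0: _1 _3
_1: Q _2
_3: Y _4
_2: U J K
_4: G N L

Derivation:
Input: ((Q,(U,J,K)),(Y,(G,N,L)));
Scanning left-to-right, naming '(' by encounter order:
  pos 0: '(' -> open internal node _0 (depth 1)
  pos 1: '(' -> open internal node _1 (depth 2)
  pos 4: '(' -> open internal node _2 (depth 3)
  pos 10: ')' -> close internal node _2 (now at depth 2)
  pos 11: ')' -> close internal node _1 (now at depth 1)
  pos 13: '(' -> open internal node _3 (depth 2)
  pos 16: '(' -> open internal node _4 (depth 3)
  pos 22: ')' -> close internal node _4 (now at depth 2)
  pos 23: ')' -> close internal node _3 (now at depth 1)
  pos 24: ')' -> close internal node _0 (now at depth 0)
Total internal nodes: 5
BFS adjacency from root:
  _0: _1 _3
  _1: Q _2
  _3: Y _4
  _2: U J K
  _4: G N L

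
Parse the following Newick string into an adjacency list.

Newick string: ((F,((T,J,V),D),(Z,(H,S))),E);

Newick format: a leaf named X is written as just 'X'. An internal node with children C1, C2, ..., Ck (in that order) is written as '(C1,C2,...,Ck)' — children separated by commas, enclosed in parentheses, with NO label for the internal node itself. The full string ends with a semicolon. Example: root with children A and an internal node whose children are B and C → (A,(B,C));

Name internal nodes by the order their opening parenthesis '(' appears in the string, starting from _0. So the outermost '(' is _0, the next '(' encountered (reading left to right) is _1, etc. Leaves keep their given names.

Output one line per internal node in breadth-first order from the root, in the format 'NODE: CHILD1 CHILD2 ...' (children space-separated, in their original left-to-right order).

Input: ((F,((T,J,V),D),(Z,(H,S))),E);
Scanning left-to-right, naming '(' by encounter order:
  pos 0: '(' -> open internal node _0 (depth 1)
  pos 1: '(' -> open internal node _1 (depth 2)
  pos 4: '(' -> open internal node _2 (depth 3)
  pos 5: '(' -> open internal node _3 (depth 4)
  pos 11: ')' -> close internal node _3 (now at depth 3)
  pos 14: ')' -> close internal node _2 (now at depth 2)
  pos 16: '(' -> open internal node _4 (depth 3)
  pos 19: '(' -> open internal node _5 (depth 4)
  pos 23: ')' -> close internal node _5 (now at depth 3)
  pos 24: ')' -> close internal node _4 (now at depth 2)
  pos 25: ')' -> close internal node _1 (now at depth 1)
  pos 28: ')' -> close internal node _0 (now at depth 0)
Total internal nodes: 6
BFS adjacency from root:
  _0: _1 E
  _1: F _2 _4
  _2: _3 D
  _4: Z _5
  _3: T J V
  _5: H S

Answer: _0: _1 E
_1: F _2 _4
_2: _3 D
_4: Z _5
_3: T J V
_5: H S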